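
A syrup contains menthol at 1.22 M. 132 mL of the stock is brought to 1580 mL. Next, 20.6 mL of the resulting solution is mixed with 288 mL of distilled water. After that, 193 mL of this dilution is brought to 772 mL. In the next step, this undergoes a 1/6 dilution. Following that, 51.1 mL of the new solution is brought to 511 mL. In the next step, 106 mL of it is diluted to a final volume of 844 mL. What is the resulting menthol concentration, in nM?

3560 nM

Overall dilution factor = 11.97 × 14.98 × 4 × 6 × 10 × 7.962 = 3.43 × 10⁵.
1.22 M / 3.43 × 10⁵ = 3.56 × 10⁻⁶ M = 3560 nM.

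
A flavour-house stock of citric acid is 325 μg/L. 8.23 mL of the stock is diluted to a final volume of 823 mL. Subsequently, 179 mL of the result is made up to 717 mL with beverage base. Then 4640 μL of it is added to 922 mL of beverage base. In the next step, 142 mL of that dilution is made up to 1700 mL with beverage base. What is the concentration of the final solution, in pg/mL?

Overall dilution factor = 100 × 4.006 × 199.7 × 11.97 = 9.58 × 10⁵.
325 μg/L / 9.58 × 10⁵ = 3.39 × 10⁻⁴ μg/L = 0.339 pg/mL.

0.339 pg/mL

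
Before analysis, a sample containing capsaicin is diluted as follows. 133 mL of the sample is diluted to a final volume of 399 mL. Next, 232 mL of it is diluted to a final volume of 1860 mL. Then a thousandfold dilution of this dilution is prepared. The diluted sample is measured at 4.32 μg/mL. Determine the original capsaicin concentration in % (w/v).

Overall dilution factor = 3 × 8.017 × 1000 = 2.41 × 10⁴.
Original = 4.32 μg/mL × 2.41 × 10⁴ = 1.04 × 10⁵ μg/mL = 10.4 % (w/v).

10.4 % (w/v)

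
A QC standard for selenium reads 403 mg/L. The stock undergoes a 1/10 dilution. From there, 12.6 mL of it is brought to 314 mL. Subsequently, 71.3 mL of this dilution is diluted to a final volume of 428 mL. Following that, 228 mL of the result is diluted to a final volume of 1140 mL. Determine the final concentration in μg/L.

53.9 μg/L

Overall dilution factor = 10 × 24.92 × 6.003 × 5 = 7480.
403 mg/L / 7480 = 0.0539 mg/L = 53.9 μg/L.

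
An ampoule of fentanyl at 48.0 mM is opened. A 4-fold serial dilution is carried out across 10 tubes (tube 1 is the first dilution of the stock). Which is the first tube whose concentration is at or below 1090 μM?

Tube n has concentration 48.0 mM / 4ⁿ.
Need 4ⁿ ≥ 48.0 mM / 1090 μM = 44.0, so n ≥ 2.73.
First such tube: n = 3.

tube 3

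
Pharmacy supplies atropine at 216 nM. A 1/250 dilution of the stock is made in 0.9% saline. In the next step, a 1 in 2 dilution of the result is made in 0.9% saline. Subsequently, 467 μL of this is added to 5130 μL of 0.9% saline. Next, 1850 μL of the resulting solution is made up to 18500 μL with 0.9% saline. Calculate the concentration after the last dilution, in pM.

Overall dilution factor = 250 × 2 × 11.99 × 10 = 5.99 × 10⁴.
216 nM / 5.99 × 10⁴ = 3.60 × 10⁻³ nM = 3.60 pM.

3.60 pM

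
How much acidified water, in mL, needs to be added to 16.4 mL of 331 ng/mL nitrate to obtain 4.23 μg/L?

4.23 μg/L = 4.23 ng/mL.
V₂ = C₁V₁/C₂ = 331 × 16.4 / 4.23 = 1283 mL.
Diluent to add = V₂ − V₁ = 1283 − 16.4 = 1270 mL.

1270 mL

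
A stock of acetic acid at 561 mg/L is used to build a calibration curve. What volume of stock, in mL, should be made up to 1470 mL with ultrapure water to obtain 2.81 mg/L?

V₁ = C₂V₂/C₁ = 2.81 × 1470 / 561 = 7.36 mL.

7.36 mL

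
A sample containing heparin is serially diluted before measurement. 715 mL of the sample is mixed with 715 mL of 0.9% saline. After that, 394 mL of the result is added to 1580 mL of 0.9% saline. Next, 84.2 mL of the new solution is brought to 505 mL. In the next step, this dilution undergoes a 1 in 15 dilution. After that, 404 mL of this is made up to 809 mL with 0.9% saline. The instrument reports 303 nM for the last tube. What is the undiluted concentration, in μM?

547 μM

Overall dilution factor = 2 × 5.010 × 5.998 × 15 × 2.002 = 1805.
Original = 303 nM × 1805 = 5.47 × 10⁵ nM = 547 μM.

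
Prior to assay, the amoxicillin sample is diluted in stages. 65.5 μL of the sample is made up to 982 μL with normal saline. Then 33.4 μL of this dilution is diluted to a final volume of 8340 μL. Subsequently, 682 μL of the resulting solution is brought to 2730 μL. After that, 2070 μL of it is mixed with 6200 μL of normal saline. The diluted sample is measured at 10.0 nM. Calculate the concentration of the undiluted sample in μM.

Overall dilution factor = 14.99 × 249.7 × 4.003 × 3.995 = 5.99 × 10⁴.
Original = 10.0 nM × 5.99 × 10⁴ = 5.99 × 10⁵ nM = 599 μM.

599 μM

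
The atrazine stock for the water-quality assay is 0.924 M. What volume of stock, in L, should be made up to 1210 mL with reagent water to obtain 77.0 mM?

0.101 L

77.0 mM = 0.0770 M.
V₁ = C₂V₂/C₁ = 0.0770 × 1210 / 0.924 = 101 mL = 0.101 L.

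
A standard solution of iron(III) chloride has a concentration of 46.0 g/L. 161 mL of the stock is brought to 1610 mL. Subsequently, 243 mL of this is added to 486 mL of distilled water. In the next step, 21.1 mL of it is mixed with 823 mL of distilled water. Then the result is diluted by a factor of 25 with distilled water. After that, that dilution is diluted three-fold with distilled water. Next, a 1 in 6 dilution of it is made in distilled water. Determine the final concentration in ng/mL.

Overall dilution factor = 10 × 3 × 40.00 × 25 × 3 × 6 = 5.40 × 10⁵.
46.0 g/L / 5.40 × 10⁵ = 8.52 × 10⁻⁵ g/L = 85.2 ng/mL.

85.2 ng/mL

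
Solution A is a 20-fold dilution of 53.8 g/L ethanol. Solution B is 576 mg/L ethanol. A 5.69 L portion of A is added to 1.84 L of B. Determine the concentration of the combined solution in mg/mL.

C_A = 53.8 g/L / 20 = 2.69 g/L.
C_B = 576 mg/L = 0.576 g/L.
C_mix = (C_A·V_A + C_B·V_B)/(V_A + V_B) = (2.69×5.69 + 0.576×1.84) / 7.530 = 2.17 g/L = 2.17 mg/mL.

2.17 mg/mL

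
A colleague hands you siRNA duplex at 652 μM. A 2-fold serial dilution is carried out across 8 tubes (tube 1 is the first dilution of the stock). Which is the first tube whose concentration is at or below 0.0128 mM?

Tube n has concentration 652 μM / 2ⁿ.
Need 2ⁿ ≥ 652 μM / 0.0128 mM = 50.9, so n ≥ 5.67.
First such tube: n = 6.

tube 6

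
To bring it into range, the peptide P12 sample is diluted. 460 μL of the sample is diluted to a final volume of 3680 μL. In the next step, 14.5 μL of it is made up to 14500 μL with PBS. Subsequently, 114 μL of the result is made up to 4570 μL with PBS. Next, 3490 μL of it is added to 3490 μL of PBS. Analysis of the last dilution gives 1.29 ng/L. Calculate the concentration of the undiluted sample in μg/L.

Overall dilution factor = 8 × 1000 × 40.09 × 2 = 6.41 × 10⁵.
Original = 1.29 ng/L × 6.41 × 10⁵ = 8.27 × 10⁵ ng/L = 827 μg/L.

827 μg/L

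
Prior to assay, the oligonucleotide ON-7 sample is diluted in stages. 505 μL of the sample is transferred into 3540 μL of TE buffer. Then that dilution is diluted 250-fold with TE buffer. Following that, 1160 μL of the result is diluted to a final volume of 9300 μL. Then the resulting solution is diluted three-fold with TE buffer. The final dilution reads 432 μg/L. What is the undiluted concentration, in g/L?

20.8 g/L

Overall dilution factor = 8.010 × 250 × 8.017 × 3 = 4.82 × 10⁴.
Original = 432 μg/L × 4.82 × 10⁴ = 2.08 × 10⁷ μg/L = 20.8 g/L.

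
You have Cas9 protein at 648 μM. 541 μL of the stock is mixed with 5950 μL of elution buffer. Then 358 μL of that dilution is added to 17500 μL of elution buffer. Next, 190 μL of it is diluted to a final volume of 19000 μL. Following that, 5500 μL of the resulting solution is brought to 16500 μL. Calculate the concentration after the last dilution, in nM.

Overall dilution factor = 12.00 × 49.88 × 100 × 3 = 1.80 × 10⁵.
648 μM / 1.80 × 10⁵ = 3.61 × 10⁻³ μM = 3.61 nM.

3.61 nM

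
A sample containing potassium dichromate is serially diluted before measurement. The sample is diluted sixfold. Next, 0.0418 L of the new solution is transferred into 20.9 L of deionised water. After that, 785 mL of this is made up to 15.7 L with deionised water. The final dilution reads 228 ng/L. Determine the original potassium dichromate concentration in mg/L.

13.7 mg/L

Overall dilution factor = 6 × 501 × 20 = 6.01 × 10⁴.
Original = 228 ng/L × 6.01 × 10⁴ = 1.37 × 10⁷ ng/L = 13.7 mg/L.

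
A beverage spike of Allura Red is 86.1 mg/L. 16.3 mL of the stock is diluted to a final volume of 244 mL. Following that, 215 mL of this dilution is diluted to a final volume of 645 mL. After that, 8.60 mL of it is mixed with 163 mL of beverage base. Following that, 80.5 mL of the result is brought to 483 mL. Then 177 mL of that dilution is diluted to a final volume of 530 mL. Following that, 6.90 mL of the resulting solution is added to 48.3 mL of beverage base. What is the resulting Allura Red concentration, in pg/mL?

669 pg/mL

Overall dilution factor = 14.97 × 3 × 19.95 × 6 × 2.994 × 8 = 1.29 × 10⁵.
86.1 mg/L / 1.29 × 10⁵ = 6.69 × 10⁻⁴ mg/L = 669 pg/mL.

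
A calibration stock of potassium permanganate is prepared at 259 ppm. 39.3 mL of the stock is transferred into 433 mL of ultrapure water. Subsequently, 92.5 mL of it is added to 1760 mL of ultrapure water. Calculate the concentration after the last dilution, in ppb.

1080 ppb

Overall dilution factor = 12.02 × 20.03 = 241.
259 ppm / 241 = 1.08 ppm = 1080 ppb.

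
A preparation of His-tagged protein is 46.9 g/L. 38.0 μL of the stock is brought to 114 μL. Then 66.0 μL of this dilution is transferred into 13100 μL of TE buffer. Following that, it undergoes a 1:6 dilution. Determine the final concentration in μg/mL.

Overall dilution factor = 3 × 199.5 × 6 = 3591.
46.9 g/L / 3591 = 0.0131 g/L = 13.1 μg/mL.

13.1 μg/mL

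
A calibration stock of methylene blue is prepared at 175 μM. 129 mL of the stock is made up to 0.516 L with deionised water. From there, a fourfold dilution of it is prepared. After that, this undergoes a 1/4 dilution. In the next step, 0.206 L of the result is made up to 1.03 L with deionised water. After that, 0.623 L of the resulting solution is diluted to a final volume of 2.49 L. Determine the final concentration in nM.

137 nM

Overall dilution factor = 4 × 4 × 4 × 5 × 3.997 = 1279.
175 μM / 1279 = 0.137 μM = 137 nM.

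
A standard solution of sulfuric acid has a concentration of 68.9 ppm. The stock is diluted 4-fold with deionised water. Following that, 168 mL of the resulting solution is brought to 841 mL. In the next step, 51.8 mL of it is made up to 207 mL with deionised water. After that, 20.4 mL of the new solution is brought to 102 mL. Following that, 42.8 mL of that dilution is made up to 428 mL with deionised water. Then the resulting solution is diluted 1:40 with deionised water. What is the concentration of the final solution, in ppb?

Overall dilution factor = 4 × 5.006 × 3.996 × 5 × 10 × 40 = 1.60 × 10⁵.
68.9 ppm / 1.60 × 10⁵ = 4.31 × 10⁻⁴ ppm = 0.431 ppb.

0.431 ppb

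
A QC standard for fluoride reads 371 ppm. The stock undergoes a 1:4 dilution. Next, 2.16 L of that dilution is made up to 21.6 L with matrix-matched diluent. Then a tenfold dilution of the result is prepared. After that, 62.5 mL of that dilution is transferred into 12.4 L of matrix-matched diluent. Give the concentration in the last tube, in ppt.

Overall dilution factor = 4 × 10 × 10 × 199.4 = 7.98 × 10⁴.
371 ppm / 7.98 × 10⁴ = 4.65 × 10⁻³ ppm = 4650 ppt.

4650 ppt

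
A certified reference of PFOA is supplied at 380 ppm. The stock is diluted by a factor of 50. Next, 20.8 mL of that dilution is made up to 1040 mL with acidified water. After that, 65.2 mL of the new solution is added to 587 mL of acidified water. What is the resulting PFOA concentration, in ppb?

15.2 ppb

Overall dilution factor = 50 × 50 × 10.00 = 2.50 × 10⁴.
380 ppm / 2.50 × 10⁴ = 0.0152 ppm = 15.2 ppb.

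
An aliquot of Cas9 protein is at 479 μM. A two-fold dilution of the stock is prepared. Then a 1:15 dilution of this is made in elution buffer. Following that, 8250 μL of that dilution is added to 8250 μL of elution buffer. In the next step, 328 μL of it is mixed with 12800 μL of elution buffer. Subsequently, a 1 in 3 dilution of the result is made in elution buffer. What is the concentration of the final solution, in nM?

66.5 nM

Overall dilution factor = 2 × 15 × 2 × 40.02 × 3 = 7204.
479 μM / 7204 = 0.0665 μM = 66.5 nM.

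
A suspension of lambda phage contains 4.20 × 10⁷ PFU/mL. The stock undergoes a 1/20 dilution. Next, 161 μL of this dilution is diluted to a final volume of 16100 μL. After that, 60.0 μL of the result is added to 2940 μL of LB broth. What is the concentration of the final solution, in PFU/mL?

Overall dilution factor = 20 × 100 × 50 = 1.00 × 10⁵.
4.20 × 10⁷ PFU/mL / 1.00 × 10⁵ = 420 PFU/mL.

420 PFU/mL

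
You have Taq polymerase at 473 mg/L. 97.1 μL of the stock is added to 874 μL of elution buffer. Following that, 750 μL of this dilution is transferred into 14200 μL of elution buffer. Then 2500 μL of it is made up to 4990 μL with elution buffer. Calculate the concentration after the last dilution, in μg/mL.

Overall dilution factor = 10.00 × 19.93 × 1.996 = 398.
473 mg/L / 398 = 1.19 mg/L = 1.19 μg/mL.

1.19 μg/mL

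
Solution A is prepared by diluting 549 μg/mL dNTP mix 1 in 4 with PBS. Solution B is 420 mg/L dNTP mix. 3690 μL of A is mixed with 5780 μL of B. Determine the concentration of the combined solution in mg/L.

C_A = 549 μg/mL / 4 = 137 μg/mL.
C_B = 420 mg/L = 420 μg/mL.
C_mix = (C_A·V_A + C_B·V_B)/(V_A + V_B) = (137×3690 + 420×5780) / 9470 = 310 μg/mL = 310 mg/L.

310 mg/L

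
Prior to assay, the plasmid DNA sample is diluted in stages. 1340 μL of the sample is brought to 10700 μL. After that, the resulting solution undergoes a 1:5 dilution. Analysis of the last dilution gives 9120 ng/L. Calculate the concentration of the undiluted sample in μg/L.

Overall dilution factor = 7.985 × 5 = 39.9.
Original = 9120 ng/L × 39.9 = 3.64 × 10⁵ ng/L = 364 μg/L.

364 μg/L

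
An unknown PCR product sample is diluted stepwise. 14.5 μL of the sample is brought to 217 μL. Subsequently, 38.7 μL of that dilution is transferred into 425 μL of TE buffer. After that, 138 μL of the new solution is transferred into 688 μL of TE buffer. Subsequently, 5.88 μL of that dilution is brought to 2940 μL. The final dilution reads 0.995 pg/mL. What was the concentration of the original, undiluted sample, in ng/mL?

Overall dilution factor = 14.97 × 11.98 × 5.986 × 500 = 5.37 × 10⁵.
Original = 0.995 pg/mL × 5.37 × 10⁵ = 5.34 × 10⁵ pg/mL = 534 ng/mL.

534 ng/mL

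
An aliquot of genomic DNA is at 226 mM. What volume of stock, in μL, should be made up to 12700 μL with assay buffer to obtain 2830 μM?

2830 μM = 2.83 mM.
V₁ = C₂V₂/C₁ = 2.83 × 12700 / 226 = 159 μL.

159 μL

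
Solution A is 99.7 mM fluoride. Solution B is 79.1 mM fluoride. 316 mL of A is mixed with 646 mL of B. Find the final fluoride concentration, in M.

0.0859 M

C_mix = (C_A·V_A + C_B·V_B)/(V_A + V_B) = (99.7×316 + 79.1×646) / 962.0 = 85.9 mM = 0.0859 M.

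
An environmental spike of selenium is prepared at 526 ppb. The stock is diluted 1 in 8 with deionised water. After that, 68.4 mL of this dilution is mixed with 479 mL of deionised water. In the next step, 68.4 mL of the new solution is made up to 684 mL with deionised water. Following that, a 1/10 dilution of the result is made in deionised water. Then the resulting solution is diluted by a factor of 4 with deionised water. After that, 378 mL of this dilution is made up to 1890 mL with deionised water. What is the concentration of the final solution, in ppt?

4.11 ppt

Overall dilution factor = 8 × 8.003 × 10 × 10 × 4 × 5 = 1.28 × 10⁵.
526 ppb / 1.28 × 10⁵ = 4.11 × 10⁻³ ppb = 4.11 ppt.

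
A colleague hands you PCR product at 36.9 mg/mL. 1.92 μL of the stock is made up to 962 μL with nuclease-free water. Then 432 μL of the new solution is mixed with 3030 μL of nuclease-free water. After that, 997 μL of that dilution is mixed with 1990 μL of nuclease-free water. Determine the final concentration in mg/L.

Overall dilution factor = 501.0 × 8.014 × 2.996 = 1.20 × 10⁴.
36.9 mg/mL / 1.20 × 10⁴ = 3.07 × 10⁻³ mg/mL = 3.07 mg/L.

3.07 mg/L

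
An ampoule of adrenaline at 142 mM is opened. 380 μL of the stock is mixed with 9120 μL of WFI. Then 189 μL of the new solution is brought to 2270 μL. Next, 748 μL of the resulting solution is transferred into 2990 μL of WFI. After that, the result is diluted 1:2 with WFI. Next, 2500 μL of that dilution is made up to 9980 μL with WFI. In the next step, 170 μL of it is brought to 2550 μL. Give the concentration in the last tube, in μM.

Overall dilution factor = 25 × 12.01 × 4.997 × 2 × 3.992 × 15 = 1.80 × 10⁵.
142 mM / 1.80 × 10⁵ = 7.90 × 10⁻⁴ mM = 0.790 μM.

0.790 μM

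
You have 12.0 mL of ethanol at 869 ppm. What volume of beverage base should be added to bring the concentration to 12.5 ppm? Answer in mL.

822 mL

V₂ = C₁V₁/C₂ = 869 × 12.0 / 12.5 = 834 mL.
Diluent to add = V₂ − V₁ = 834 − 12.0 = 822 mL.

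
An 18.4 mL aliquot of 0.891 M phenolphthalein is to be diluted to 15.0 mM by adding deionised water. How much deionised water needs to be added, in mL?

1070 mL

15.0 mM = 0.0150 M.
V₂ = C₁V₁/C₂ = 0.891 × 18.4 / 0.0150 = 1093 mL.
Diluent to add = V₂ − V₁ = 1093 − 18.4 = 1070 mL.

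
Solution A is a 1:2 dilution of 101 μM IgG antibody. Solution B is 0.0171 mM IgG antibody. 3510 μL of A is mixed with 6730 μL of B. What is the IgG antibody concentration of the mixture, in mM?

C_A = 101 μM / 2 = 50.5 μM.
C_B = 0.0171 mM = 17.1 μM.
C_mix = (C_A·V_A + C_B·V_B)/(V_A + V_B) = (50.5×3510 + 17.1×6730) / 10240 = 28.5 μM = 0.0285 mM.

0.0285 mM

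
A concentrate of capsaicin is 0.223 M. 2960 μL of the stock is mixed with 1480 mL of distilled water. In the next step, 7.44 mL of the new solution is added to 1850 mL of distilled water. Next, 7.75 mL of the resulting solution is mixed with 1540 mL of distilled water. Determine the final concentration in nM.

Overall dilution factor = 501 × 249.7 × 199.7 = 2.50 × 10⁷.
0.223 M / 2.50 × 10⁷ = 8.93 × 10⁻⁹ M = 8.93 nM.

8.93 nM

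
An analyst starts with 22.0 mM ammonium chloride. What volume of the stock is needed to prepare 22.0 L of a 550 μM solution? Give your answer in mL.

550 μM = 0.550 mM.
V₁ = C₂V₂/C₁ = 0.550 × 22.0 / 22.0 = 0.550 L = 550 mL.

550 mL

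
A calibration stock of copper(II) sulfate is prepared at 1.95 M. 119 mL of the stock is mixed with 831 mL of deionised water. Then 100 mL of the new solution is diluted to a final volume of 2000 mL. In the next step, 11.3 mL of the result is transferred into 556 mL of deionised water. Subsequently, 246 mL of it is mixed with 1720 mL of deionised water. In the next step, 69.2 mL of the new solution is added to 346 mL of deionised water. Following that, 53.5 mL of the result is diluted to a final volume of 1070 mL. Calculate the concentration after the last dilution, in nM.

254 nM

Overall dilution factor = 7.983 × 20 × 50.20 × 7.992 × 6 × 20 = 7.69 × 10⁶.
1.95 M / 7.69 × 10⁶ = 2.54 × 10⁻⁷ M = 254 nM.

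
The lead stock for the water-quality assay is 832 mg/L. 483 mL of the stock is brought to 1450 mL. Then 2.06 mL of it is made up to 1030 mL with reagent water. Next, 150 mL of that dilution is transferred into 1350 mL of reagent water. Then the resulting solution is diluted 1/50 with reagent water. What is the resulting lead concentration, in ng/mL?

Overall dilution factor = 3.002 × 500 × 10 × 50 = 7.51 × 10⁵.
832 mg/L / 7.51 × 10⁵ = 1.11 × 10⁻³ mg/L = 1.11 ng/mL.

1.11 ng/mL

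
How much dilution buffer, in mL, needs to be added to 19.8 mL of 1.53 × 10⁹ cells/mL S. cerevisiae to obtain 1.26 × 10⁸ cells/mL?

221 mL

V₂ = C₁V₁/C₂ = 1.53 × 10⁹ × 19.8 / 1.26 × 10⁸ = 240 mL.
Diluent to add = V₂ − V₁ = 240 − 19.8 = 221 mL.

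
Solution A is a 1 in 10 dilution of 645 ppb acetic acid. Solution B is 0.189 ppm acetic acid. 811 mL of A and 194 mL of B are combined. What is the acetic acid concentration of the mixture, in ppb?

88.5 ppb

C_A = 645 ppb / 10 = 64.5 ppb.
C_B = 0.189 ppm = 189 ppb.
C_mix = (C_A·V_A + C_B·V_B)/(V_A + V_B) = (64.5×811 + 189×194) / 1005 = 88.5 ppb.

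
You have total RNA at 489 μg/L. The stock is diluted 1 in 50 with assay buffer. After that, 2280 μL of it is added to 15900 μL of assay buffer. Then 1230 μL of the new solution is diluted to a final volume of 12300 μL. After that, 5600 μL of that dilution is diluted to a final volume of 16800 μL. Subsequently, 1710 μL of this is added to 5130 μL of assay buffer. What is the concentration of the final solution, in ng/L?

10.2 ng/L

Overall dilution factor = 50 × 7.974 × 10 × 3 × 4 = 4.78 × 10⁴.
489 μg/L / 4.78 × 10⁴ = 0.0102 μg/L = 10.2 ng/L.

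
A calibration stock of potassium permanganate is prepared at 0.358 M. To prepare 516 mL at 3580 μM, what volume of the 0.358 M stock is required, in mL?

5.16 mL

3580 μM = 3.58 × 10⁻³ M.
V₁ = C₂V₂/C₁ = 3.58 × 10⁻³ × 516 / 0.358 = 5.16 mL.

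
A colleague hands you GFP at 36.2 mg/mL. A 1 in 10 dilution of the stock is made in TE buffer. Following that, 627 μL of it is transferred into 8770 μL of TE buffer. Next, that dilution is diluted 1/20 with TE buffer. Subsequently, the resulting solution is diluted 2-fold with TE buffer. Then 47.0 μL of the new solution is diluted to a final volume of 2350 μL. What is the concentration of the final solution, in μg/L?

121 μg/L

Overall dilution factor = 10 × 14.99 × 20 × 2 × 50 = 3.00 × 10⁵.
36.2 mg/mL / 3.00 × 10⁵ = 1.21 × 10⁻⁴ mg/mL = 121 μg/L.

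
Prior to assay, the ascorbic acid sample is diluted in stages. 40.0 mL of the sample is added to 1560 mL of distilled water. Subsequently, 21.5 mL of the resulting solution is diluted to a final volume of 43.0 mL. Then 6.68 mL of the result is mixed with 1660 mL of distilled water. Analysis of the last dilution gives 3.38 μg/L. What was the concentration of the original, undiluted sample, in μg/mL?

67.5 μg/mL

Overall dilution factor = 40 × 2 × 249.5 = 2.00 × 10⁴.
Original = 3.38 μg/L × 2.00 × 10⁴ = 6.75 × 10⁴ μg/L = 67.5 μg/mL.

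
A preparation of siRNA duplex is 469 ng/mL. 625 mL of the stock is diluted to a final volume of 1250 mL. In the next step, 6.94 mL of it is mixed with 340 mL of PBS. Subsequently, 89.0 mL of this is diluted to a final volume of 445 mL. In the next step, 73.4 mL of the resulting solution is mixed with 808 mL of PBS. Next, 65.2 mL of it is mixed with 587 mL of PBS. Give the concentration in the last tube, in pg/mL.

7.81 pg/mL

Overall dilution factor = 2 × 49.99 × 5 × 12.01 × 10.00 = 6.00 × 10⁴.
469 ng/mL / 6.00 × 10⁴ = 7.81 × 10⁻³ ng/mL = 7.81 pg/mL.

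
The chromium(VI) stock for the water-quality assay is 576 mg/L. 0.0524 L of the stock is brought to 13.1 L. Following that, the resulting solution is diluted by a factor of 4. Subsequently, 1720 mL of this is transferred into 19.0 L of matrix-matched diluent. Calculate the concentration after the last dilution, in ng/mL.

47.8 ng/mL

Overall dilution factor = 250 × 4 × 12.05 = 1.20 × 10⁴.
576 mg/L / 1.20 × 10⁴ = 0.0478 mg/L = 47.8 ng/mL.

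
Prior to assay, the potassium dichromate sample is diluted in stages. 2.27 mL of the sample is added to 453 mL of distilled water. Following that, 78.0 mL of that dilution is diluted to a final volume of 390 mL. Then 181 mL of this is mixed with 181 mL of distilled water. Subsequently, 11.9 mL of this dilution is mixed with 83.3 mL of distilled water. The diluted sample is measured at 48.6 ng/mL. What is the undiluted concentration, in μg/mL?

780 μg/mL

Overall dilution factor = 200.6 × 5 × 2 × 8 = 1.60 × 10⁴.
Original = 48.6 ng/mL × 1.60 × 10⁴ = 7.80 × 10⁵ ng/mL = 780 μg/mL.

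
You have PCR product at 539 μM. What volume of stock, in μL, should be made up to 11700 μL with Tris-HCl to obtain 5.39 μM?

V₁ = C₂V₂/C₁ = 5.39 × 11700 / 539 = 117 μL.

117 μL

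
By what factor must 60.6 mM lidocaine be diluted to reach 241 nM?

Factor = C₀/C_target = 60.6 mM / 241 nM = 2.51 × 10⁵.

2.51 × 10⁵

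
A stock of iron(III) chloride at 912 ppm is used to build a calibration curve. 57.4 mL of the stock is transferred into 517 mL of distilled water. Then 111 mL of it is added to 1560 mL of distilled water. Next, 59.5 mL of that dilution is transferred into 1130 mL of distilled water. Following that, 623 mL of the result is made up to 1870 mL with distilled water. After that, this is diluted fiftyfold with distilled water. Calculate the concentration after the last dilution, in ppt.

2020 ppt

Overall dilution factor = 10.01 × 15.05 × 19.99 × 3.002 × 50 = 4.52 × 10⁵.
912 ppm / 4.52 × 10⁵ = 2.02 × 10⁻³ ppm = 2020 ppt.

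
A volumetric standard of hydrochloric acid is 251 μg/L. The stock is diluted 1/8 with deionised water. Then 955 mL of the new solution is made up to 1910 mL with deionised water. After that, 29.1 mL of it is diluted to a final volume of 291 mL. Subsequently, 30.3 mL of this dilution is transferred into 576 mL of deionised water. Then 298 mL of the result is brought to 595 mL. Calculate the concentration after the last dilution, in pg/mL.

39.3 pg/mL

Overall dilution factor = 8 × 2 × 10 × 20.01 × 1.997 = 6392.
251 μg/L / 6392 = 0.0393 μg/L = 39.3 pg/mL.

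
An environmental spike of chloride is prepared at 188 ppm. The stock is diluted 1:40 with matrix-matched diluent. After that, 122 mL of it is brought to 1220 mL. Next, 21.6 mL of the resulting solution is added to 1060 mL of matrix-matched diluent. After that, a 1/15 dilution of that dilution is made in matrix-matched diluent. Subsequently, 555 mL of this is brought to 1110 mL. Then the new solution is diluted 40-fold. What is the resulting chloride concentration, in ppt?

7.82 ppt

Overall dilution factor = 40 × 10 × 50.07 × 15 × 2 × 40 = 2.40 × 10⁷.
188 ppm / 2.40 × 10⁷ = 7.82 × 10⁻⁶ ppm = 7.82 ppt.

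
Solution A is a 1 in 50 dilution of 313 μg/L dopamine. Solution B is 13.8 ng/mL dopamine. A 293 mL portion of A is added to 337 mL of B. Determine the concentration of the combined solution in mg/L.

C_A = 313 μg/L / 50 = 6.26 μg/L.
C_B = 13.8 ng/mL = 13.8 μg/L.
C_mix = (C_A·V_A + C_B·V_B)/(V_A + V_B) = (6.26×293 + 13.8×337) / 630.0 = 10.3 μg/L = 0.0103 mg/L.

0.0103 mg/L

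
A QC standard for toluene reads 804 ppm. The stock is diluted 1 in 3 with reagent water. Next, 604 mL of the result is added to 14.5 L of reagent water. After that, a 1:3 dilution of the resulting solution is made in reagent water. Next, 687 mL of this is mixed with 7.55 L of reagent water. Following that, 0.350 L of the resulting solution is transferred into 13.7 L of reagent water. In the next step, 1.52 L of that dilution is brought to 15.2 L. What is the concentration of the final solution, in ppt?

Overall dilution factor = 3 × 25.01 × 3 × 11.99 × 40.14 × 10 = 1.08 × 10⁶.
804 ppm / 1.08 × 10⁶ = 7.42 × 10⁻⁴ ppm = 742 ppt.

742 ppt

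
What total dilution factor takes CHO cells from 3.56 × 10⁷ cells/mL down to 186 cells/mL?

1.91 × 10⁵

Factor = C₀/C_target = 3.56 × 10⁷ cells/mL / 186 cells/mL = 1.91 × 10⁵.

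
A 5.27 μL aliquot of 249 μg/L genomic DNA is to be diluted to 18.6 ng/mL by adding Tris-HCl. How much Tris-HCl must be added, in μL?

65.3 μL

18.6 ng/mL = 18.6 μg/L.
V₂ = C₁V₁/C₂ = 249 × 5.27 / 18.6 = 70.5 μL.
Diluent to add = V₂ − V₁ = 70.5 − 5.27 = 65.3 μL.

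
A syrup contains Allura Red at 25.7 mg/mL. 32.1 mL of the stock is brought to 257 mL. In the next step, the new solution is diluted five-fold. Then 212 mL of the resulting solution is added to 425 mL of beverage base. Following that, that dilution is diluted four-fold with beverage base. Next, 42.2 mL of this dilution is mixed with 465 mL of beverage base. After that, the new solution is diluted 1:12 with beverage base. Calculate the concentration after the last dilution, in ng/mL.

370 ng/mL

Overall dilution factor = 8.006 × 5 × 3.005 × 4 × 12.02 × 12 = 6.94 × 10⁴.
25.7 mg/mL / 6.94 × 10⁴ = 3.70 × 10⁻⁴ mg/mL = 370 ng/mL.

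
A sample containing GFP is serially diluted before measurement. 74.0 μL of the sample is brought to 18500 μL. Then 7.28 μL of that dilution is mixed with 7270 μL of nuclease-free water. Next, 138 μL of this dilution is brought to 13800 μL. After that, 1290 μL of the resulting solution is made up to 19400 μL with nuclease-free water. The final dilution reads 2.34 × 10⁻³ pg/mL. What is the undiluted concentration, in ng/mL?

879 ng/mL

Overall dilution factor = 250 × 999.6 × 100 × 15.04 = 3.76 × 10⁸.
Original = 2.34 × 10⁻³ pg/mL × 3.76 × 10⁸ = 8.79 × 10⁵ pg/mL = 879 ng/mL.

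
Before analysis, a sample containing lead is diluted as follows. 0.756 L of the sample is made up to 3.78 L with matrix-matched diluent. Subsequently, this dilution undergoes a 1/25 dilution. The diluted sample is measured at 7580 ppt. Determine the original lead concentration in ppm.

Overall dilution factor = 5 × 25 = 125.
Original = 7580 ppt × 125 = 9.47 × 10⁵ ppt = 0.948 ppm.

0.948 ppm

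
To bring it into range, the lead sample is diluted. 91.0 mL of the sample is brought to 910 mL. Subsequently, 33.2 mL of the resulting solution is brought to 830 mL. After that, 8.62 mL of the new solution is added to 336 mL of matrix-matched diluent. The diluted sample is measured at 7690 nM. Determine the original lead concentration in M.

0.0769 M

Overall dilution factor = 10 × 25 × 39.98 = 9995.
Original = 7690 nM × 9995 = 7.69 × 10⁷ nM = 0.0769 M.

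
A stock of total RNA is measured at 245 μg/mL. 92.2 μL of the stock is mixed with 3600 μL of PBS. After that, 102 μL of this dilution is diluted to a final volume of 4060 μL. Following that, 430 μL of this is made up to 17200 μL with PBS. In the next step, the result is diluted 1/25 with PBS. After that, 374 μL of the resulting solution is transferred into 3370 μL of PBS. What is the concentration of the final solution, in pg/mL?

15.4 pg/mL

Overall dilution factor = 40.05 × 39.80 × 40 × 25 × 10.01 = 1.60 × 10⁷.
245 μg/mL / 1.60 × 10⁷ = 1.54 × 10⁻⁵ μg/mL = 15.4 pg/mL.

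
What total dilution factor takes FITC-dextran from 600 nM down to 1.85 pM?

Factor = C₀/C_target = 600 nM / 1.85 pM = 3.24 × 10⁵.

3.24 × 10⁵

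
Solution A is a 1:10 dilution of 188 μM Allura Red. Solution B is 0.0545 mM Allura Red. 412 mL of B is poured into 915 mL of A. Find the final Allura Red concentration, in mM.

C_A = 188 μM / 10 = 18.8 μM.
C_B = 0.0545 mM = 54.5 μM.
C_mix = (C_A·V_A + C_B·V_B)/(V_A + V_B) = (18.8×915 + 54.5×412) / 1327 = 29.9 μM = 0.0299 mM.

0.0299 mM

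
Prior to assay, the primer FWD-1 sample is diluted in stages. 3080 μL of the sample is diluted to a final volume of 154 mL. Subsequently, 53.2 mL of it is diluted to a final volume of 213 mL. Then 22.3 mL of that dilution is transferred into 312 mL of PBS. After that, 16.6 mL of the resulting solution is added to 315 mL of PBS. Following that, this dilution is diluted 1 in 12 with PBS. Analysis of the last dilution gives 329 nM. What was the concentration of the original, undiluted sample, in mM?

237 mM

Overall dilution factor = 50 × 4.004 × 14.99 × 19.98 × 12 = 7.19 × 10⁵.
Original = 329 nM × 7.19 × 10⁵ = 2.37 × 10⁸ nM = 237 mM.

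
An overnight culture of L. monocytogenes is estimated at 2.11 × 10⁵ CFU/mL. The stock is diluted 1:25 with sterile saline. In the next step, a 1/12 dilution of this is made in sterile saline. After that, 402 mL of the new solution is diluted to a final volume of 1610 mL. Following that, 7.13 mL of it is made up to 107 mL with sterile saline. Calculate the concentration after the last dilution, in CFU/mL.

11.7 CFU/mL

Overall dilution factor = 25 × 12 × 4.005 × 15.01 = 1.80 × 10⁴.
2.11 × 10⁵ CFU/mL / 1.80 × 10⁴ = 11.7 CFU/mL.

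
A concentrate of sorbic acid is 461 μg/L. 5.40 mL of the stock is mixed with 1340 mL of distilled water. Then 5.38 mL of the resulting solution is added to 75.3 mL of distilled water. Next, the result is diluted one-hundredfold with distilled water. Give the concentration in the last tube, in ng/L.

1.23 ng/L

Overall dilution factor = 249.1 × 15.00 × 100 = 3.74 × 10⁵.
461 μg/L / 3.74 × 10⁵ = 1.23 × 10⁻³ μg/L = 1.23 ng/L.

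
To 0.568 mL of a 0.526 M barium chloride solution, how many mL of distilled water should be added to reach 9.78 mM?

9.78 mM = 9.78 × 10⁻³ M.
V₂ = C₁V₁/C₂ = 0.526 × 0.568 / 9.78 × 10⁻³ = 30.5 mL.
Diluent to add = V₂ − V₁ = 30.5 − 0.568 = 30.0 mL.

30.0 mL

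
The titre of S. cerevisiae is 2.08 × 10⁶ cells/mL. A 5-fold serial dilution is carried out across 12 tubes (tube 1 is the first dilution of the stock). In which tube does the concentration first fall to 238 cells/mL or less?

tube 6

Tube n has concentration 2.08 × 10⁶ cells/mL / 5ⁿ.
Need 5ⁿ ≥ 2.08 × 10⁶ cells/mL / 238 cells/mL = 8739, so n ≥ 5.64.
First such tube: n = 6.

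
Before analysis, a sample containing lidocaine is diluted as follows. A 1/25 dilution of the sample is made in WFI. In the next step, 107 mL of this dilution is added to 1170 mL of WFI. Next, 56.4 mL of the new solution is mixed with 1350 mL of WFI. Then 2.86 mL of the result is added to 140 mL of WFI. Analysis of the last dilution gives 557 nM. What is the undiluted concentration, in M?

Overall dilution factor = 25 × 11.93 × 24.94 × 49.95 = 3.72 × 10⁵.
Original = 557 nM × 3.72 × 10⁵ = 2.07 × 10⁸ nM = 0.207 M.

0.207 M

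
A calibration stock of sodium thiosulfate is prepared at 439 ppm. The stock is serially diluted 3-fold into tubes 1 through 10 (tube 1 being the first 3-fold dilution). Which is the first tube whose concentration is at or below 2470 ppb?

Tube n has concentration 439 ppm / 3ⁿ.
Need 3ⁿ ≥ 439 ppm / 2470 ppb = 178, so n ≥ 4.72.
First such tube: n = 5.

tube 5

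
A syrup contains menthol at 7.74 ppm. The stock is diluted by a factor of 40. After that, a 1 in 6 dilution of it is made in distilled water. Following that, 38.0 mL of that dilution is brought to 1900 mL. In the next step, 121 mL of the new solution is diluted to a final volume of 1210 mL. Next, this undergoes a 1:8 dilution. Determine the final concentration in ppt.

8.06 ppt

Overall dilution factor = 40 × 6 × 50 × 10 × 8 = 9.60 × 10⁵.
7.74 ppm / 9.60 × 10⁵ = 8.06 × 10⁻⁶ ppm = 8.06 ppt.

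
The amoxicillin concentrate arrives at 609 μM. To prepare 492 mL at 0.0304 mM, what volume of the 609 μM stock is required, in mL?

24.6 mL

0.0304 mM = 30.4 μM.
V₁ = C₂V₂/C₁ = 30.4 × 492 / 609 = 24.6 mL.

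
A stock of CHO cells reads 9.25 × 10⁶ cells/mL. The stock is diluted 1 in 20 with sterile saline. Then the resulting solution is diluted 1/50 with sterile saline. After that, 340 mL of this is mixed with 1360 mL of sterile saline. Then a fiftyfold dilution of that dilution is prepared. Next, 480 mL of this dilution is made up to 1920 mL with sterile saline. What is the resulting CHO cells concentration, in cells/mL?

Overall dilution factor = 20 × 50 × 5 × 50 × 4 = 1.00 × 10⁶.
9.25 × 10⁶ cells/mL / 1.00 × 10⁶ = 9.25 cells/mL.

9.25 cells/mL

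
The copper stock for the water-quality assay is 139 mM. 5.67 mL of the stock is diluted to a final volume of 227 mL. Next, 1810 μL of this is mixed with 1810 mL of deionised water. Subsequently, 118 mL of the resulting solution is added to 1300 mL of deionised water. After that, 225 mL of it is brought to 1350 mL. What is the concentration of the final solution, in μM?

0.0481 μM

Overall dilution factor = 40.04 × 1001 × 12.02 × 6 = 2.89 × 10⁶.
139 mM / 2.89 × 10⁶ = 4.81 × 10⁻⁵ mM = 0.0481 μM.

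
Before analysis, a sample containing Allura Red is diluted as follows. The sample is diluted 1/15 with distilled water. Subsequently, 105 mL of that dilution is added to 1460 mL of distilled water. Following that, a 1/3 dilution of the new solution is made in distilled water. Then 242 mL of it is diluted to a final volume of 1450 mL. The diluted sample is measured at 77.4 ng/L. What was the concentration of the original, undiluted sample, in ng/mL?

Overall dilution factor = 15 × 14.90 × 3 × 5.992 = 4019.
Original = 77.4 ng/L × 4019 = 3.11 × 10⁵ ng/L = 311 ng/mL.

311 ng/mL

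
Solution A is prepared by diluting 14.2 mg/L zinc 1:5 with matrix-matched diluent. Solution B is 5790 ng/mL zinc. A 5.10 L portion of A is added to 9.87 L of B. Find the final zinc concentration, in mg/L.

4.78 mg/L

C_A = 14.2 mg/L / 5 = 2.84 mg/L.
C_B = 5790 ng/mL = 5.79 mg/L.
C_mix = (C_A·V_A + C_B·V_B)/(V_A + V_B) = (2.84×5.10 + 5.79×9.87) / 14.97 = 4.78 mg/L.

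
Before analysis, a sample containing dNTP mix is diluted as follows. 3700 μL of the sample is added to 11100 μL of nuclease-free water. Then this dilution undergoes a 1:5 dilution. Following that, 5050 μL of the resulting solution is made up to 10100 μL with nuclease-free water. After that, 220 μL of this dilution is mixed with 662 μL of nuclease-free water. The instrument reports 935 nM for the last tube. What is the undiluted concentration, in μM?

Overall dilution factor = 4 × 5 × 2 × 4.009 = 160.
Original = 935 nM × 160 = 1.50 × 10⁵ nM = 150 μM.

150 μM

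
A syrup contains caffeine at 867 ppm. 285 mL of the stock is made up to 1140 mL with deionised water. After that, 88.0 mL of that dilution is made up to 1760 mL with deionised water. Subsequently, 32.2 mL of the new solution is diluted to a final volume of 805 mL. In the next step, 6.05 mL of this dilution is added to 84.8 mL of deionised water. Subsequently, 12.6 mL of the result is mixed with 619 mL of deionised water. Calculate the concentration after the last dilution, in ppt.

Overall dilution factor = 4 × 20 × 25 × 15.02 × 50.13 = 1.51 × 10⁶.
867 ppm / 1.51 × 10⁶ = 5.76 × 10⁻⁴ ppm = 576 ppt.

576 ppt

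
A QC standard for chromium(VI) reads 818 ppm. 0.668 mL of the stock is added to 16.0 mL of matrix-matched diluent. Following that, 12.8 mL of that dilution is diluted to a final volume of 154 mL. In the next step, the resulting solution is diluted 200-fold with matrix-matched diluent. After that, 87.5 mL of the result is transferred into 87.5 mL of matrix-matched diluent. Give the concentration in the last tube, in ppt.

Overall dilution factor = 24.95 × 12.03 × 200 × 2 = 1.20 × 10⁵.
818 ppm / 1.20 × 10⁵ = 6.81 × 10⁻³ ppm = 6810 ppt.

6810 ppt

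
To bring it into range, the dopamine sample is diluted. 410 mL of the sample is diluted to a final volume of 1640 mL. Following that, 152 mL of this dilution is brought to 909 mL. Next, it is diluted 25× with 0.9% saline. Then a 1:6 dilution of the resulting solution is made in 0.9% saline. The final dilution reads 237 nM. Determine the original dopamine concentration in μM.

850 μM

Overall dilution factor = 4 × 5.980 × 25 × 6 = 3588.
Original = 237 nM × 3588 = 8.50 × 10⁵ nM = 850 μM.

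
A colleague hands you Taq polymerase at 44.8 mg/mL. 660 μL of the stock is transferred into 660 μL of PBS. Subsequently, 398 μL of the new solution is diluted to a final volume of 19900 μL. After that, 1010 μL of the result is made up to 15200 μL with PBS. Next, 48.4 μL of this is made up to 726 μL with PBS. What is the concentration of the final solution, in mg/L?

Overall dilution factor = 2 × 50 × 15.05 × 15 = 2.26 × 10⁴.
44.8 mg/mL / 2.26 × 10⁴ = 1.98 × 10⁻³ mg/mL = 1.98 mg/L.

1.98 mg/L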